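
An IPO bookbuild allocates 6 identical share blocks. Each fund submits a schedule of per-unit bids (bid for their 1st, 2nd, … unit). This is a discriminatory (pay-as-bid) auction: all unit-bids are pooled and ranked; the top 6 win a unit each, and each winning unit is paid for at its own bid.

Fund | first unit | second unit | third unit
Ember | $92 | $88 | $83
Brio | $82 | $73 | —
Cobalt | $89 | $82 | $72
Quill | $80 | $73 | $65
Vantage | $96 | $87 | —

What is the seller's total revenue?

Merging the schedules and taking the best 6: 96 (Vantage-1), 92 (Ember-1), 89 (Cobalt-1), 88 (Ember-2), 87 (Vantage-2), 83 (Ember-3)
Next rejected bid: $82 (not a price — pay-as-bid).
Each winning unit pays its own bid.
Revenue = 96 + 92 + 89 + 88 + 87 + 83 = $535.

Total revenue: $535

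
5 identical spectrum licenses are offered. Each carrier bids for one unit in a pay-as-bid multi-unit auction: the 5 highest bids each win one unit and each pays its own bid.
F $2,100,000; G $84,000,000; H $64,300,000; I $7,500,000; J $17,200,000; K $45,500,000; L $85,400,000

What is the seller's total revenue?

Total revenue: $296,400,000

Ordering the bids: 85,400,000 (L), 84,000,000 (G), 64,300,000 (H), 45,500,000 (K), 17,200,000 (J), 7,500,000 (I), 2,100,000 (F)
Winners (5 units): L, G, H, K, J.
Total revenue = 85,400,000 + 84,000,000 + 64,300,000 + 45,500,000 + 17,200,000 = $296,400,000.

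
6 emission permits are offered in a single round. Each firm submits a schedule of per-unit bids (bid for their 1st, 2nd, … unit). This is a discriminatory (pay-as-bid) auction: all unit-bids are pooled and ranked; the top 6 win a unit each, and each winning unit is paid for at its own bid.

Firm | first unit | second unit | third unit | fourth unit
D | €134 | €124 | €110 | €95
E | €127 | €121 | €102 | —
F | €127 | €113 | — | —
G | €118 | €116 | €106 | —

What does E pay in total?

E pays €248

Pooled unit-bids ranked (top 6): 134 (D-1), 127 (E-1), 127 (F-1), 124 (D-2), 121 (E-2), 118 (G-1)
Next rejected bid: €116 (not a price — pay-as-bid).
E's winning unit-bids: 127 + 121 = €248.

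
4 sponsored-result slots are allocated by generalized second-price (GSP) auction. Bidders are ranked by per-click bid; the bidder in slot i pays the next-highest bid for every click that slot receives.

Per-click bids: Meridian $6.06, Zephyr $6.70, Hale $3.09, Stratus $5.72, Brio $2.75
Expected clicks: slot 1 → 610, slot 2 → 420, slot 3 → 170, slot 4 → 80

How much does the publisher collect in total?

Total revenue: $6844.30

Sorting advertisers: $6.70 (Zephyr) > $6.06 (Meridian) > $5.72 (Stratus) > $3.09 (Hale) > $2.75 (Brio)
Slot 1: Zephyr pays $6.06 × 610 = $3696.60
Slot 2: Meridian pays $5.72 × 420 = $2402.40
Slot 3: Stratus pays $3.09 × 170 = $525.30
Slot 4: Hale pays $2.75 × 80 = $220.00
Total = $6844.30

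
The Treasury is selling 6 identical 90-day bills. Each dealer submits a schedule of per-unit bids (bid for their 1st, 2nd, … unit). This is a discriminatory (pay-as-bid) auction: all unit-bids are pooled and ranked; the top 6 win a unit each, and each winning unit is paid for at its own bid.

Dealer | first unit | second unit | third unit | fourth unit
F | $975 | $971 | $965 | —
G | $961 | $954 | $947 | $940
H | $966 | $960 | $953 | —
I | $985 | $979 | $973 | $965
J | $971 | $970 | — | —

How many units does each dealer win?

F 2, I 3, J 1

Merging the schedules and taking the best 6: 985 (I-1), 979 (I-2), 975 (F-1), 973 (I-3), 971 (F-2), 971 (J-1)
Next rejected bid: $970 (not a price — pay-as-bid).
Allocation: F 2, I 3, J 1.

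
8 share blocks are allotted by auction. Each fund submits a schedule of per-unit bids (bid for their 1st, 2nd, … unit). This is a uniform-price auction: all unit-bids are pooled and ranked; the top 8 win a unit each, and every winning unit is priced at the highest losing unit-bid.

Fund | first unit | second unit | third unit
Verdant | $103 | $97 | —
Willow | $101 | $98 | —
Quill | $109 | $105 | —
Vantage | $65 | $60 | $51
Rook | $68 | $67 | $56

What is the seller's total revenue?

Merging the schedules and taking the best 8: 109 (Quill-1), 105 (Quill-2), 103 (Verdant-1), 101 (Willow-1), 98 (Willow-2), 97 (Verdant-2), 68 (Rook-1), 67 (Rook-2)
Highest rejected unit-bid = $65.
Allocation: Quill 2, Rook 2, Verdant 2, Willow 2. Every unit priced at $65.
Revenue = 8 × 65 = $520.

Total revenue: $520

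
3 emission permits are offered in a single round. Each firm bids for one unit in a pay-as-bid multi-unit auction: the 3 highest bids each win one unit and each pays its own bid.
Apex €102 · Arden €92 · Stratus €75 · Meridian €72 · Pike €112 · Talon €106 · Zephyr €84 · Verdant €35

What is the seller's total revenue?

Total revenue: €320

Ordering the bids: 112 (Pike), 106 (Talon), 102 (Apex), 92 (Arden), 84 (Zephyr), …
Top 3: Pike, Talon, Apex.
Total revenue = 112 + 106 + 102 = €320.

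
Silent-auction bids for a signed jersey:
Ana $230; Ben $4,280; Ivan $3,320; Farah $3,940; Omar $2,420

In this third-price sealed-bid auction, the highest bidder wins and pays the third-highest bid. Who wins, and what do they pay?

Ben pays $3,320

Bids ranked: 4,280 (Ben) > 3,940 (Farah) > 3,320 (Ivan) > 2,420 (Omar) > 230 (Ana)
Ben wins; payment is bid #3 in the ranking = $3,320.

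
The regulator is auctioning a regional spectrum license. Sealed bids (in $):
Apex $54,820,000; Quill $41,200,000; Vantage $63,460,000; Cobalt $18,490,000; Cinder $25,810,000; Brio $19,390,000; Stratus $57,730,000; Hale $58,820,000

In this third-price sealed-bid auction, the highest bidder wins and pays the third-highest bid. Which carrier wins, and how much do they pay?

Vantage pays $57,730,000

Bids in order: 63,460,000 (Vantage) > 58,820,000 (Hale) > 57,730,000 (Stratus) > 54,820,000 (Apex) > 41,200,000 (Quill) > 25,810,000 (Cinder) > …
Vantage is highest; pays the third-highest bid, $57,730,000.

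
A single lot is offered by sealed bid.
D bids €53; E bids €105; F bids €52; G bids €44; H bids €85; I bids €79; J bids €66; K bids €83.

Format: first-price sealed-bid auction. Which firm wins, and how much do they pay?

Rule: the highest bidder wins and pays their own bid.
Bids in order: 105 (E) > 85 (H) > 83 (K) > 79 (I) > 66 (J) > 53 (D) > …
E is highest → pays own bid, €105.

E pays €105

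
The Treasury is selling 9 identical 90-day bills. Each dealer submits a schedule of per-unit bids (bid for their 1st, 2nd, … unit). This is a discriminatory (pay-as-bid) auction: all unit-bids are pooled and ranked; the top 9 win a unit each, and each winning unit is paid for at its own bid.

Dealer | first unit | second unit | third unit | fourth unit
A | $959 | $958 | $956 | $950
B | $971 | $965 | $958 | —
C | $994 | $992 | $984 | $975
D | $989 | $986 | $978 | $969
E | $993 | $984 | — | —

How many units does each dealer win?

C 4, D 3, E 2

Pooled unit-bids ranked (top 9): 994 (C-1), 993 (E-1), 992 (C-2), 989 (D-1), 986 (D-2), 984 (C-3), 984 (E-2), 978 (D-3), 975 (C-4)
Next rejected bid: $971 (not a price — pay-as-bid).
Allocation: C 4, D 3, E 2.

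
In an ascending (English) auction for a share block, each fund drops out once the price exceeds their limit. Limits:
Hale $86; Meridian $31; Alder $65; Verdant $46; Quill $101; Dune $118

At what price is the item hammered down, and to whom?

Dune wins at $101

Limits ranked: 118 (Dune) > 101 (Quill) > 86 (Hale) > 65 (Alder) > 46 (Verdant) > 31 (Meridian)
Bidding ends when Quill exits at $101; Dune takes it.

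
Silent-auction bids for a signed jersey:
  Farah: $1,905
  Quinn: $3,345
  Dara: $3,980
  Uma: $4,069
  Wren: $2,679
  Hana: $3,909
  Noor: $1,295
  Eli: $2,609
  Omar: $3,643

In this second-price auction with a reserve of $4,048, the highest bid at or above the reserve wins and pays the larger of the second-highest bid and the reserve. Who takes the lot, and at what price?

Uma pays $4,048

Bids ranked: 4,069 (Uma) > 3,980 (Dara) > 3,909 (Hana) > 3,643 (Omar) > 3,345 (Quinn) > 2,679 (Wren) > …
Highest eligible bid: Uma at $4,069.
max(second-highest $3,980, reserve $4,048) = $4,048.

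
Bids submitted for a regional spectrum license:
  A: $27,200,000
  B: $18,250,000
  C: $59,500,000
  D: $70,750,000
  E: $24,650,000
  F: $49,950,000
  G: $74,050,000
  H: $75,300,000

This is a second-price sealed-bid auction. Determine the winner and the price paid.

Sorting bids: 75,300,000 (H) > 74,050,000 (G) > 70,750,000 (D) > 59,500,000 (C) > 49,950,000 (F) > 27,200,000 (A) > …
H wins with the highest bid; price is set by the runner-up at $74,050,000.

H pays $74,050,000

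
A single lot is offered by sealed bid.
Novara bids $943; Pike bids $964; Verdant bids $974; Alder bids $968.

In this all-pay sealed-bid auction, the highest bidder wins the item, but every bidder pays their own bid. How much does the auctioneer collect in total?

Total revenue: $3,849

Bids ranked: 974 (Verdant) > 968 (Alder) > 964 (Pike) > 943 (Novara)
Verdant wins with the top bid; all bids are sunk regardless.
Every bidder forfeits their bid regardless of winning.
Revenue = 943 + 964 + 974 + 968 = $3,849.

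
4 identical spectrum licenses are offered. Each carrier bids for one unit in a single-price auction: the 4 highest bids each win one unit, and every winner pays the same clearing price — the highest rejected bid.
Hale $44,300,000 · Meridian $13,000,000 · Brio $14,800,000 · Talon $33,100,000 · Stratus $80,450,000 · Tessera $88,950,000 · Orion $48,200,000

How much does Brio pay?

Brio pays $0

Sorting: 88,950,000 (Tessera), 80,450,000 (Stratus), 48,200,000 (Orion), 44,300,000 (Hale), 33,100,000 (Talon), 14,800,000 (Brio), …
The 4 highest are Tessera, Stratus, Orion, Hale.
Highest unsuccessful bid: $33,100,000 → clearing price.
Brio does not win → pays $0.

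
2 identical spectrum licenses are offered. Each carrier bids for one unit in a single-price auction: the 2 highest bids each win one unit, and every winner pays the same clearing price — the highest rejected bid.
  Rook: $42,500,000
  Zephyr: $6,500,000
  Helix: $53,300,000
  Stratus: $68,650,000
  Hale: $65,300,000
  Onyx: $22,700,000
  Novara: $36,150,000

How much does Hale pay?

Hale pays $53,300,000

Ordering the bids: 68,650,000 (Stratus), 65,300,000 (Hale), 53,300,000 (Helix), 42,500,000 (Rook), …
Top 2: Stratus, Hale.
Highest unsuccessful bid: $53,300,000 → clearing price.
Hale wins → pays $53,300,000.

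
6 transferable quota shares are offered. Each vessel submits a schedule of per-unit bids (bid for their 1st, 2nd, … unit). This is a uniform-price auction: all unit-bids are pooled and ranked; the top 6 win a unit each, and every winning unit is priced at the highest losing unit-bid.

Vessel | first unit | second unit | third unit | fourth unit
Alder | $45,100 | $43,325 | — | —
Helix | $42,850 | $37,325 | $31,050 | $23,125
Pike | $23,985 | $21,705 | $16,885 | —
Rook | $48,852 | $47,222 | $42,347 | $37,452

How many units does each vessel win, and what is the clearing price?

Alder 2, Helix 1, Rook 3; clearing price $37,452

Merging the schedules and taking the best 6: 48,852 (Rook-1), 47,222 (Rook-2), 45,100 (Alder-1), 43,325 (Alder-2), 42,850 (Helix-1), 42,347 (Rook-3)
The (k+1)-th unit-bid is $37,452.
Allocation: Alder 2, Helix 1, Rook 3.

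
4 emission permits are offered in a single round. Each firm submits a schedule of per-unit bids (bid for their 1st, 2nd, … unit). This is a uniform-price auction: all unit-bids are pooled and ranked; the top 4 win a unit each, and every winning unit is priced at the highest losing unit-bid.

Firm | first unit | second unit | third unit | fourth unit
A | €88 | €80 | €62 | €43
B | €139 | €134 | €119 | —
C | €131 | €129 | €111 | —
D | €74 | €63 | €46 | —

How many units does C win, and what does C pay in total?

All unit-bids, highest first — top 4: 139 (B-1), 134 (B-2), 131 (C-1), 129 (C-2)
First bid not allocated: €119.
C wins 2 unit(s) at €119 each.

C: 2 units, pays €238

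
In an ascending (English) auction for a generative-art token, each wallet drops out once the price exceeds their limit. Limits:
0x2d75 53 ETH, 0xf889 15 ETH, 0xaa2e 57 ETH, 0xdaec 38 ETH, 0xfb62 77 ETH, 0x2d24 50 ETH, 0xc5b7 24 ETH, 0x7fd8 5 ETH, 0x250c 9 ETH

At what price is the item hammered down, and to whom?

0xfb62 wins at 57 ETH

Sorting limits: 77 (0xfb62) > 57 (0xaa2e) > 53 (0x2d75) > 50 (0x2d24) > 38 (0xdaec) > 24 (0xc5b7) > …
0xaa2e is the last rival to drop out, at 57 ETH; 0xfb62 remains and wins at that price.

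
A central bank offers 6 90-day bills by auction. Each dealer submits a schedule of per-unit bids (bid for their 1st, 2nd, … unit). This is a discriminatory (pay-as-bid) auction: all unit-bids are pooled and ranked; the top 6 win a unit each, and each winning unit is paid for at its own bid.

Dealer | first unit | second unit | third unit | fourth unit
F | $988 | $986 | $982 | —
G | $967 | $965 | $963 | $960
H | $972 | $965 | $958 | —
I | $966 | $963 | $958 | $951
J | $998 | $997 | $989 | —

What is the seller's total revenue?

Total revenue: $5,940

All unit-bids, highest first — top 6: 998 (J-1), 997 (J-2), 989 (J-3), 988 (F-1), 986 (F-2), 982 (F-3)
Next rejected bid: $972 (not a price — pay-as-bid).
Each winning unit pays its own bid.
Revenue = 998 + 997 + 989 + 988 + 986 + 982 = $5,940.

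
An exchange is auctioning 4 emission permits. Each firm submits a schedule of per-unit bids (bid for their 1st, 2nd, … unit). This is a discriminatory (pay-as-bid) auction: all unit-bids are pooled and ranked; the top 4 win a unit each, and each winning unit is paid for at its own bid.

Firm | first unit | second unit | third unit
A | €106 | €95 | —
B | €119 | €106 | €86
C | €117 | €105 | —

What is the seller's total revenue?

Total revenue: €448

Merging the schedules and taking the best 4: 119 (B-1), 117 (C-1), 106 (A-1), 106 (B-2)
Next rejected bid: €105 (not a price — pay-as-bid).
Each winning unit pays its own bid.
Revenue = 119 + 117 + 106 + 106 = €448.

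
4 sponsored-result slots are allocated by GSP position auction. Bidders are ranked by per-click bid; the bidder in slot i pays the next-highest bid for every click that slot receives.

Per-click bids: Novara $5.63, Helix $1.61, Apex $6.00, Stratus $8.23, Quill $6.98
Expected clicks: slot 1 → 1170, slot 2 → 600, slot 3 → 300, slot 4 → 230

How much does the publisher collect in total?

Total revenue: $13825.90

Ranked by bid: $8.23 (Stratus) > $6.98 (Quill) > $6.00 (Apex) > $5.63 (Novara) > $1.61 (Helix)
Slot 1: Stratus pays $6.98 × 1170 = $8166.60
Slot 2: Quill pays $6.00 × 600 = $3600.00
Slot 3: Apex pays $5.63 × 300 = $1689.00
Slot 4: Novara pays $1.61 × 230 = $370.30
Total = $13825.90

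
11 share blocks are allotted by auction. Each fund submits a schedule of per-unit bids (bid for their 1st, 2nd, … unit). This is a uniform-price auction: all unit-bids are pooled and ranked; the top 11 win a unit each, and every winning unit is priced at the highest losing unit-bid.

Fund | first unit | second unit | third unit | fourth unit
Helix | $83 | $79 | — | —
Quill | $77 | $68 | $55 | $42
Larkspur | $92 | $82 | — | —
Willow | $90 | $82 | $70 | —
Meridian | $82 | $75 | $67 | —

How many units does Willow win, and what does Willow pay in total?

All unit-bids, highest first — top 11: 92 (Larkspur-1), 90 (Willow-1), 83 (Helix-1), 82 (Larkspur-2), 82 (Willow-2), 82 (Meridian-1), 79 (Helix-2), 77 (Quill-1), 75 (Meridian-2), 70 (Willow-3), 68 (Quill-2)
Highest rejected unit-bid = $67.
Willow wins 3 unit(s) at $67 each.

Willow: 3 units, pays $201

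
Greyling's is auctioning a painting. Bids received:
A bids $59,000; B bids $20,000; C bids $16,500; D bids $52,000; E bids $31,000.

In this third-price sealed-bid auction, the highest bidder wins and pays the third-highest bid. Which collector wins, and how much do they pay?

A pays $31,000

Third-price sealed-bid auction: the highest bidder wins and pays the third-highest bid.
Bids in order: 59,000 (A) > 52,000 (D) > 31,000 (E) > 20,000 (B) > 16,500 (C)
A is highest; pays the third-highest bid, $31,000.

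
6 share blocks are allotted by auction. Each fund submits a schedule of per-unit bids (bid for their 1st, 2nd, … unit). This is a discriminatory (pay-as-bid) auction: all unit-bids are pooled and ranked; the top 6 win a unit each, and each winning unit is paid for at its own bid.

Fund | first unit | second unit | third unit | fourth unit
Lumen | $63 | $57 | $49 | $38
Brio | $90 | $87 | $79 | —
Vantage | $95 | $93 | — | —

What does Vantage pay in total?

All unit-bids, highest first — top 6: 95 (Vantage-1), 93 (Vantage-2), 90 (Brio-1), 87 (Brio-2), 79 (Brio-3), 63 (Lumen-1)
Next rejected bid: $57 (not a price — pay-as-bid).
Vantage's winning unit-bids: 95 + 93 = $188.

Vantage pays $188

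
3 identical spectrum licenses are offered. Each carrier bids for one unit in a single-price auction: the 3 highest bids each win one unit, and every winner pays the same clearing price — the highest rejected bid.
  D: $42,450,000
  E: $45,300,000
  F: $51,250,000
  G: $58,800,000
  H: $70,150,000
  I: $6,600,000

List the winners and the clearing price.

H, G, F; each pays $45,300,000

Ordering the bids: 70,150,000 (H), 58,800,000 (G), 51,250,000 (F), 45,300,000 (E), 42,450,000 (D), …
Top 3: H, G, F.
Highest unsuccessful bid: $45,300,000 → clearing price.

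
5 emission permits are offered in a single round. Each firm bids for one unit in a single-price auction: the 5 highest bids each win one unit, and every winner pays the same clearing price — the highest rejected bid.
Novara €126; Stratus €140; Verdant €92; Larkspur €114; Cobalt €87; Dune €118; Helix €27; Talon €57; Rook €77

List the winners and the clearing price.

Stratus, Novara, Dune, Larkspur, Verdant; each pays €87

Bids ranked high→low: 140 (Stratus), 126 (Novara), 118 (Dune), 114 (Larkspur), 92 (Verdant), 87 (Cobalt), 77 (Rook), …
Winners (5 units): Stratus, Novara, Dune, Larkspur, Verdant.
Clearing price = highest rejected bid = €87.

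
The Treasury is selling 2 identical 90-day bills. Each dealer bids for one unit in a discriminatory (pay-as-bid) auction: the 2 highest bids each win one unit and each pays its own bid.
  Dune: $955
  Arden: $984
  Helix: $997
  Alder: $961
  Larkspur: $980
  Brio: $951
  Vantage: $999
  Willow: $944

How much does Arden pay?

Sorting: 999 (Vantage), 997 (Helix), 984 (Arden), 980 (Larkspur), …
Top 2: Vantage, Helix.
Arden does not win → $0.

Arden pays $0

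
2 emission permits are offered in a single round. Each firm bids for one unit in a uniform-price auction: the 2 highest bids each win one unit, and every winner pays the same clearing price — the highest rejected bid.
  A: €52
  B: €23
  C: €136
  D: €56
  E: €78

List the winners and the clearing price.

C, E; each pays €56

Ordering the bids: 136 (C), 78 (E), 56 (D), 52 (A), …
The 2 highest are C, E.
First losing bid is D's €56, which sets the uniform price.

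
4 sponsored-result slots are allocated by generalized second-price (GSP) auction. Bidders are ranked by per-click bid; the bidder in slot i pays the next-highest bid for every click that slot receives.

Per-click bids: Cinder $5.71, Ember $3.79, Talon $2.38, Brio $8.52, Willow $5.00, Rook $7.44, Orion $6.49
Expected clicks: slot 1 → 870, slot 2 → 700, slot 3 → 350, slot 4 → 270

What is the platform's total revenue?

Total revenue: $14364.30

Per-click bids in order: $8.52 (Brio) > $7.44 (Rook) > $6.49 (Orion) > $5.71 (Cinder) > $5.00 (Willow) > …
Slot 1: Brio pays $7.44 × 870 = $6472.80
Slot 2: Rook pays $6.49 × 700 = $4543.00
Slot 3: Orion pays $5.71 × 350 = $1998.50
Slot 4: Cinder pays $5.00 × 270 = $1350.00
Total = $14364.30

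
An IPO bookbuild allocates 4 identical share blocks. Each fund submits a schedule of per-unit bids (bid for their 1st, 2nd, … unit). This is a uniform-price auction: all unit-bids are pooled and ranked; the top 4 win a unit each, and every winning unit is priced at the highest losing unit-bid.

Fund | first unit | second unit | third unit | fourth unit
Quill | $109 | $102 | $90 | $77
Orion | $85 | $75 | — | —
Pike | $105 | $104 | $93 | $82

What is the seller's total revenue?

Total revenue: $372

Pooled unit-bids ranked (top 4): 109 (Quill-1), 105 (Pike-1), 104 (Pike-2), 102 (Quill-2)
The (k+1)-th unit-bid is $93.
Allocation: Pike 2, Quill 2. Every unit priced at $93.
Revenue = 4 × 93 = $372.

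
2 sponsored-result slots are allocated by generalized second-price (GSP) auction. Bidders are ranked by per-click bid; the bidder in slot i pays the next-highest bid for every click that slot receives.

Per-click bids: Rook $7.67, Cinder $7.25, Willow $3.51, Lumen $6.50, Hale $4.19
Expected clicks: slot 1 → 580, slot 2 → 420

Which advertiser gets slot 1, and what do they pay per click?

Rook; $7.25 per click

Ranked by bid: $7.67 (Rook) > $7.25 (Cinder) > $6.50 (Lumen) > …
Slot 1 goes to the first-ranked bidder, Rook, who pays the next bid down: $7.25/click.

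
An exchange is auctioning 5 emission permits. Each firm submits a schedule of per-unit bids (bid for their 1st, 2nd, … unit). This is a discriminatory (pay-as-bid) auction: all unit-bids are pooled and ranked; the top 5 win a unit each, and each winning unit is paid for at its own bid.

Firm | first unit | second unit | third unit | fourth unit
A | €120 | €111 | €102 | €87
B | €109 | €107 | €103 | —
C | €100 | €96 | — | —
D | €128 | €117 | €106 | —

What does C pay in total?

Merging the schedules and taking the best 5: 128 (D-1), 120 (A-1), 117 (D-2), 111 (A-2), 109 (B-1)
Next rejected bid: €107 (not a price — pay-as-bid).
C wins no units.

C pays €0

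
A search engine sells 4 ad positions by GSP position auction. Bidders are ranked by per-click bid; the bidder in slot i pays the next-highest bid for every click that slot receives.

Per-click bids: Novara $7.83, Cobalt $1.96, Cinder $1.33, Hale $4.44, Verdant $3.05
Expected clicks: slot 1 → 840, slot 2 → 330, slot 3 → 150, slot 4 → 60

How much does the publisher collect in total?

Total revenue: $5109.90

Ranked by bid: $7.83 (Novara) > $4.44 (Hale) > $3.05 (Verdant) > $1.96 (Cobalt) > $1.33 (Cinder)
Slot 1: Novara pays $4.44 × 840 = $3729.60
Slot 2: Hale pays $3.05 × 330 = $1006.50
Slot 3: Verdant pays $1.96 × 150 = $294.00
Slot 4: Cobalt pays $1.33 × 60 = $79.80
Total = $5109.90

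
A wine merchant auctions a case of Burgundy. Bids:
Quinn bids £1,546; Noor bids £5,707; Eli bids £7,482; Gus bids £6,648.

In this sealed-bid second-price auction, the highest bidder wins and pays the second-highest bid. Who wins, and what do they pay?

Rule: the highest bidder wins and pays the second-highest bid.
Bids ranked: 7,482 (Eli) > 6,648 (Gus) > 5,707 (Noor) > 1,546 (Quinn)
Eli wins with the highest bid; price is set by the runner-up at £6,648.

Eli pays £6,648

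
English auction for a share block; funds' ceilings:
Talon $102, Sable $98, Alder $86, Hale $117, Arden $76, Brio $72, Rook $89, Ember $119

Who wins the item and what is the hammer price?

Limits ranked: 119 (Ember) > 117 (Hale) > 102 (Talon) > 98 (Sable) > 89 (Rook) > 86 (Alder) > …
Bidding ends when Hale exits at $117; Ember takes it.

Ember wins at $117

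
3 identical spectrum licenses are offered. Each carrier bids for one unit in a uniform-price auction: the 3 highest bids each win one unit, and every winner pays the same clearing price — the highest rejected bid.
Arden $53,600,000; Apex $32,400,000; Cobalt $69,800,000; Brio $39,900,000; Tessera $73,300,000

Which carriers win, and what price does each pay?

Sorting: 73,300,000 (Tessera), 69,800,000 (Cobalt), 53,600,000 (Arden), 39,900,000 (Brio), 32,400,000 (Apex)
The 3 highest are Tessera, Cobalt, Arden.
Clearing price = highest rejected bid = $39,900,000.

Tessera, Cobalt, Arden; each pays $39,900,000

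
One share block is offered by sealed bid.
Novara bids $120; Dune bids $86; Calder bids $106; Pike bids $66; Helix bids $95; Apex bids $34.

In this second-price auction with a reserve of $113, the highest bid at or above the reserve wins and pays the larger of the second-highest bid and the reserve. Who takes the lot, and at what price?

Rule: the highest bid at or above the reserve wins and pays the larger of the second-highest bid and the reserve.
Bids ranked: 120 (Novara) > 106 (Calder) > 95 (Helix) > 86 (Dune) > 66 (Pike) > 34 (Apex)
Highest eligible bid: Novara at $120.
Second-highest bid $106 is below the reserve $113, so the reserve binds → payment $113.

Novara pays $113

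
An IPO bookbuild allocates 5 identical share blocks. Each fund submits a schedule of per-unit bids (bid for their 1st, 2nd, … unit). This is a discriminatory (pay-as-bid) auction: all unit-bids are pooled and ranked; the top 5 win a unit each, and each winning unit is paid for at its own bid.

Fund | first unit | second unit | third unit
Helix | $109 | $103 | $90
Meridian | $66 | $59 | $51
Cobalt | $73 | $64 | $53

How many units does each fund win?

Cobalt 1, Helix 3, Meridian 1

Pooled unit-bids ranked (top 5): 109 (Helix-1), 103 (Helix-2), 90 (Helix-3), 73 (Cobalt-1), 66 (Meridian-1)
Next rejected bid: $64 (not a price — pay-as-bid).
Allocation: Cobalt 1, Helix 3, Meridian 1.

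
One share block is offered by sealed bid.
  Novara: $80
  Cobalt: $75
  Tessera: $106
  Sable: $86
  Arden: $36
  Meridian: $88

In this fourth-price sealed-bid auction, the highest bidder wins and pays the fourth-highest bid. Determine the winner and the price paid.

Tessera pays $80

Bids in order: 106 (Tessera) > 88 (Meridian) > 86 (Sable) > 80 (Novara) > 75 (Cobalt) > 36 (Arden)
Tessera is highest; pays the fourth-highest bid, $80.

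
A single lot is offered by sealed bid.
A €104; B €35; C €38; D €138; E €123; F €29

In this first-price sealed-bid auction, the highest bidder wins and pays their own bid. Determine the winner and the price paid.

D pays €138

Bids ranked: 138 (D) > 123 (E) > 104 (A) > 38 (C) > 35 (B) > 29 (F)
D has the highest bid and pays exactly that: €138.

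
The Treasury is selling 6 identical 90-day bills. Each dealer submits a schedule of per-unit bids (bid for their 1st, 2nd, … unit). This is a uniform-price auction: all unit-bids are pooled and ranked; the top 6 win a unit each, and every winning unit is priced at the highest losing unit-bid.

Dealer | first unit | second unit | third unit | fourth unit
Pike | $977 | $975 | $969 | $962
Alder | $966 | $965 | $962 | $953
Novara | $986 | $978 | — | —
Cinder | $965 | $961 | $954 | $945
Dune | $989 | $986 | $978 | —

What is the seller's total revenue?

Total revenue: $5,850

Pooled unit-bids ranked (top 6): 989 (Dune-1), 986 (Novara-1), 986 (Dune-2), 978 (Novara-2), 978 (Dune-3), 977 (Pike-1)
First bid not allocated: $975.
Allocation: Dune 3, Novara 2, Pike 1. Every unit priced at $975.
Revenue = 6 × 975 = $5,850.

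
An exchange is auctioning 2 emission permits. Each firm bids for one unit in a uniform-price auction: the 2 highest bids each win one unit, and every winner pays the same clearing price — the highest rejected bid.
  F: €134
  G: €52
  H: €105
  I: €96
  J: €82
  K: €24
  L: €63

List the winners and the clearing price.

F, H; each pays €96

Bids ranked high→low: 134 (F), 105 (H), 96 (I), 82 (J), …
The 2 highest are F, H.
Highest unsuccessful bid: €96 → clearing price.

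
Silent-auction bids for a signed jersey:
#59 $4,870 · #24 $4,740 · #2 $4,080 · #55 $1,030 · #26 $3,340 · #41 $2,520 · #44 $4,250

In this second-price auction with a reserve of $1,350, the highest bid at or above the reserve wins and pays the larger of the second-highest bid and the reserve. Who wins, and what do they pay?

Sorting bids: 4,870 (#59) > 4,740 (#24) > 4,250 (#44) > 4,080 (#2) > 3,340 (#26) > 2,520 (#41) > …
#59 has the top bid at or above the reserve ($4,870).
Second-highest bid $4,740 exceeds the reserve $1,350 → payment $4,740.

#59 pays $4,740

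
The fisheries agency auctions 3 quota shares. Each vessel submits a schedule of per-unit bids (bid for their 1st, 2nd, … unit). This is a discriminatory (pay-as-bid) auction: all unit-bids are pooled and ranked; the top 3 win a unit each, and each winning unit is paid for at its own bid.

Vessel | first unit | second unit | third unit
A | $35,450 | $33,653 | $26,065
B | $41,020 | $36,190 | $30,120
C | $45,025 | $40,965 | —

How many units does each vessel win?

B 1, C 2

Merging the schedules and taking the best 3: 45,025 (C-1), 41,020 (B-1), 40,965 (C-2)
Next rejected bid: $36,190 (not a price — pay-as-bid).
Allocation: B 1, C 2.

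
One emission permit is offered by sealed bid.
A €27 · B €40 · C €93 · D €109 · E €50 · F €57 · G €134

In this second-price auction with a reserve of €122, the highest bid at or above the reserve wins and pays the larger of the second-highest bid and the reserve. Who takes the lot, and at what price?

Rule: the highest bid at or above the reserve wins and pays the larger of the second-highest bid and the reserve.
Bids in order: 134 (G) > 109 (D) > 93 (C) > 57 (F) > 50 (E) > 40 (B) > …
G has the top bid at or above the reserve (€134).
max(second-highest €109, reserve €122) = €122.

G pays €122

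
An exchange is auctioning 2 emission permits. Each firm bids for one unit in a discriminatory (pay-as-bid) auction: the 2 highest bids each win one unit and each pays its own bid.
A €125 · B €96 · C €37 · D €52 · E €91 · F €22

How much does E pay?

Bids ranked high→low: 125 (A), 96 (B), 91 (E), 52 (D), …
The 2 highest are A, B.
E does not win → €0.

E pays €0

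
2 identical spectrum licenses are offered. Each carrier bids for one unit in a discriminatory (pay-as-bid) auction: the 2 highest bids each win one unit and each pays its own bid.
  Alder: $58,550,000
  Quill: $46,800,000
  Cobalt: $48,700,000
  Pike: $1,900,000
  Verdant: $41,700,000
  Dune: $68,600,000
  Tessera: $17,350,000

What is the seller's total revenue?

Total revenue: $127,150,000

Sorting: 68,600,000 (Dune), 58,550,000 (Alder), 48,700,000 (Cobalt), 46,800,000 (Quill), …
Top 2: Dune, Alder.
Total revenue = 68,600,000 + 58,550,000 = $127,150,000.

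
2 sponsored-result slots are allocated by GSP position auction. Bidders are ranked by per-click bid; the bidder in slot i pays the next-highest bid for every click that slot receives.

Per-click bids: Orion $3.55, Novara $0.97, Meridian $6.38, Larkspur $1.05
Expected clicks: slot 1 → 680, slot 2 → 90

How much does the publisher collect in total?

Per-click bids in order: $6.38 (Meridian) > $3.55 (Orion) > $1.05 (Larkspur) > …
Slot 1: Meridian pays $3.55 × 680 = $2414.00
Slot 2: Orion pays $1.05 × 90 = $94.50
Total = $2508.50

Total revenue: $2508.50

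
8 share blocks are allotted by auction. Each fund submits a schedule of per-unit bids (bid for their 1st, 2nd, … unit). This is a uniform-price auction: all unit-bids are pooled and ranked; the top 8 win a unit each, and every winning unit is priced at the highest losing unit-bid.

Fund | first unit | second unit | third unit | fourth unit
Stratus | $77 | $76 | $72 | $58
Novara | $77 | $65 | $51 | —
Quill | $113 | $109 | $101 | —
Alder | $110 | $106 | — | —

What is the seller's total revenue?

All unit-bids, highest first — top 8: 113 (Quill-1), 110 (Alder-1), 109 (Quill-2), 106 (Alder-2), 101 (Quill-3), 77 (Stratus-1), 77 (Novara-1), 76 (Stratus-2)
Highest rejected unit-bid = $72.
Allocation: Alder 2, Novara 1, Quill 3, Stratus 2. Every unit priced at $72.
Revenue = 8 × 72 = $576.

Total revenue: $576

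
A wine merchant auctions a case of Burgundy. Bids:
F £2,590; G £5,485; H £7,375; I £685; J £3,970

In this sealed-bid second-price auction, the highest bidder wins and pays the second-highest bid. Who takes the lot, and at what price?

Sealed-bid second-price auction: the highest bidder wins and pays the second-highest bid.
Sorting bids: 7,375 (H) > 5,485 (G) > 3,970 (J) > 2,590 (F) > 685 (I)
H wins with the highest bid; price is set by the runner-up at £5,485.

H pays £5,485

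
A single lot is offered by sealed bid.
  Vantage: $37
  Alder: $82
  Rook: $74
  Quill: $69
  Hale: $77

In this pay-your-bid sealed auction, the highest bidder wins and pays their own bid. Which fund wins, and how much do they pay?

Alder pays $82

Bids ranked: 82 (Alder) > 77 (Hale) > 74 (Rook) > 69 (Quill) > 37 (Vantage)
Alder is highest → pays own bid, $82.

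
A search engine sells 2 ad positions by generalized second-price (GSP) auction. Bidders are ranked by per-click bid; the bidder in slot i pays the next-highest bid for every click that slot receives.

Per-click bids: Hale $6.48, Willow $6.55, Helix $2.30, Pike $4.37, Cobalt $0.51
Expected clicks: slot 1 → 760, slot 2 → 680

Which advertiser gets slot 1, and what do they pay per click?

Willow; $6.48 per click

Sorting advertisers: $6.55 (Willow) > $6.48 (Hale) > $4.37 (Pike) > …
Slot 1 goes to the first-ranked bidder, Willow, who pays the next bid down: $6.48/click.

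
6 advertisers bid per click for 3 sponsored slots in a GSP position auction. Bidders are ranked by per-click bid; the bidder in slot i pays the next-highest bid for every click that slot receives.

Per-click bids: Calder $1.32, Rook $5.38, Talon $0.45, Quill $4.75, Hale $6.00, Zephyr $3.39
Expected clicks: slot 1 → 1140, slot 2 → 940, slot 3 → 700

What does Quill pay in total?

Quill pays $2373.00

Per-click bids in order: $6.00 (Hale) > $5.38 (Rook) > $4.75 (Quill) > $3.39 (Zephyr) > …
Quill holds slot 3 → pays next bid $3.39 × 700 clicks = $2373.00.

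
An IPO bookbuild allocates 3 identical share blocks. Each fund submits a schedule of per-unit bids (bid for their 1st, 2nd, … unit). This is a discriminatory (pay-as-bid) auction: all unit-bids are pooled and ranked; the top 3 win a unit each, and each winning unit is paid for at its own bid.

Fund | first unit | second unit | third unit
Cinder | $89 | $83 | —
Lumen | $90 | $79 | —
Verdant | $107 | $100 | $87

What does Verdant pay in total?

Verdant pays $207

Pooled unit-bids ranked (top 3): 107 (Verdant-1), 100 (Verdant-2), 90 (Lumen-1)
Next rejected bid: $89 (not a price — pay-as-bid).
Verdant's winning unit-bids: 107 + 100 = $207.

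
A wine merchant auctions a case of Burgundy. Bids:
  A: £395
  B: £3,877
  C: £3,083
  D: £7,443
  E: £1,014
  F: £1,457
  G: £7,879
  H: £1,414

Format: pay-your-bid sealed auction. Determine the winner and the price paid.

G pays £7,879

Sorting bids: 7,879 (G) > 7,443 (D) > 3,877 (B) > 3,083 (C) > 1,457 (F) > 1,414 (H) > …
G is highest → pays own bid, £7,879.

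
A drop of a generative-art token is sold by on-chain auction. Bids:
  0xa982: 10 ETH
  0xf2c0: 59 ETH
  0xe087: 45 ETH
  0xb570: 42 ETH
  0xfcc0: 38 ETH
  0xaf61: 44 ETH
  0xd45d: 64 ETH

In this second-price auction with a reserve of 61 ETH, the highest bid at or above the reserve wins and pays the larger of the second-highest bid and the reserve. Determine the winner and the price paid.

Bids in order: 64 (0xd45d) > 59 (0xf2c0) > 45 (0xe087) > 44 (0xaf61) > 42 (0xb570) > 38 (0xfcc0) > …
0xd45d has the top bid at or above the reserve (64 ETH).
max(second-highest 59 ETH, reserve 61 ETH) = 61 ETH.

0xd45d pays 61 ETH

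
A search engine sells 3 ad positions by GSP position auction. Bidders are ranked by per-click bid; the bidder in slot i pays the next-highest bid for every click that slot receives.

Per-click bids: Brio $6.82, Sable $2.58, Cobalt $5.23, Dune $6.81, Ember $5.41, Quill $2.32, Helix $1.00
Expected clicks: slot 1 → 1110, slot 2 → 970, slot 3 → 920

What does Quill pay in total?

Sorting advertisers: $6.82 (Brio) > $6.81 (Dune) > $5.41 (Ember) > $5.23 (Cobalt) > …
Quill ranks below slot 3 → no slot, pays nothing.

Quill pays $0.00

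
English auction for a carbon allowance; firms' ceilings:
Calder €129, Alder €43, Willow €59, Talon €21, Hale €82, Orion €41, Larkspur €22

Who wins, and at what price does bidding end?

Calder wins at €82

Sorting limits: 129 (Calder) > 82 (Hale) > 59 (Willow) > 43 (Alder) > 41 (Orion) > 22 (Larkspur) > …
Bidding ends when Hale exits at €82; Calder takes it.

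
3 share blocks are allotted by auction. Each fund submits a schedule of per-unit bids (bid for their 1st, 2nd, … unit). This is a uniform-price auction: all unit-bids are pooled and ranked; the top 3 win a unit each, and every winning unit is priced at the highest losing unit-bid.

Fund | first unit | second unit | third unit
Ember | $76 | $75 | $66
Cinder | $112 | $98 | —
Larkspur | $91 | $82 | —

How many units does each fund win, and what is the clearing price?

Cinder 2, Larkspur 1; clearing price $82

Merging the schedules and taking the best 3: 112 (Cinder-1), 98 (Cinder-2), 91 (Larkspur-1)
First bid not allocated: $82.
Allocation: Cinder 2, Larkspur 1.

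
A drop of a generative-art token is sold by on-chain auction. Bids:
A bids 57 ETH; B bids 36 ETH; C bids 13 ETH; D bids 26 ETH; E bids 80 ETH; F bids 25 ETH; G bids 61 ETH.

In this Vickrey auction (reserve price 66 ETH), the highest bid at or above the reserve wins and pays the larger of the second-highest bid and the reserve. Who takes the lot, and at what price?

Rule: the highest bid at or above the reserve wins and pays the larger of the second-highest bid and the reserve.
Sorting bids: 80 (E) > 61 (G) > 57 (A) > 36 (B) > 26 (D) > 25 (F) > …
Highest eligible bid: E at 80 ETH.
Second-highest bid 61 ETH is below the reserve 66 ETH, so the reserve binds → payment 66 ETH.

E pays 66 ETH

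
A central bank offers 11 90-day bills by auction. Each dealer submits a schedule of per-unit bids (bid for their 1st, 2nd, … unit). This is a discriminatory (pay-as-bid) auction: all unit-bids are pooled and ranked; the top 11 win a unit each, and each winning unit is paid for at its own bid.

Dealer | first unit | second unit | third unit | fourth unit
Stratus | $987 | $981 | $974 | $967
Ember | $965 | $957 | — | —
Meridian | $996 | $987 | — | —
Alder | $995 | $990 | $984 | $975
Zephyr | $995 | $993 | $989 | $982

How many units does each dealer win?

Alder 3, Meridian 2, Stratus 2, Zephyr 4

Merging the schedules and taking the best 11: 996 (Meridian-1), 995 (Alder-1), 995 (Zephyr-1), 993 (Zephyr-2), 990 (Alder-2), 989 (Zephyr-3), 987 (Stratus-1), 987 (Meridian-2), 984 (Alder-3), 982 (Zephyr-4), 981 (Stratus-2)
Next rejected bid: $975 (not a price — pay-as-bid).
Allocation: Alder 3, Meridian 2, Stratus 2, Zephyr 4.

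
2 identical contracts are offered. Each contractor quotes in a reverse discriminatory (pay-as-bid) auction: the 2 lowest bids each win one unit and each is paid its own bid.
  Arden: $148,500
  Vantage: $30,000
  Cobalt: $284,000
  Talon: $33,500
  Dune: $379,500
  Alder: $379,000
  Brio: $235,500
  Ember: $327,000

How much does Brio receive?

Bids ranked low→high: 30,000 (Vantage), 33,500 (Talon), 148,500 (Arden), 235,500 (Brio), …
Winners (2 units): Vantage, Talon.
Brio does not win → $0.

Brio is paid $0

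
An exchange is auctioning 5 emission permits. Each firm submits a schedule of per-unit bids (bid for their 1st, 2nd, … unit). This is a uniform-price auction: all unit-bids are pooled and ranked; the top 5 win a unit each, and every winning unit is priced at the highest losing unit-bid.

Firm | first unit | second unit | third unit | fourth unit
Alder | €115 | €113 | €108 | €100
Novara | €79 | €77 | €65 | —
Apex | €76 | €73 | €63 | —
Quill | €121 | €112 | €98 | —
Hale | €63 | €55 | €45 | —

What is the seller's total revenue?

All unit-bids, highest first — top 5: 121 (Quill-1), 115 (Alder-1), 113 (Alder-2), 112 (Quill-2), 108 (Alder-3)
First bid not allocated: €100.
Allocation: Alder 3, Quill 2. Every unit priced at €100.
Revenue = 5 × 100 = €500.

Total revenue: €500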